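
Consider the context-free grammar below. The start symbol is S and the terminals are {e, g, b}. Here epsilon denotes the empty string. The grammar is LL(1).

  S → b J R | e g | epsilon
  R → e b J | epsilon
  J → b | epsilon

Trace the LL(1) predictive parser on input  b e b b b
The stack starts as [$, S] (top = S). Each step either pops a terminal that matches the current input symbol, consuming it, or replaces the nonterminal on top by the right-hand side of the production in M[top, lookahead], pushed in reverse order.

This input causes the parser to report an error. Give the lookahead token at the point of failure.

b

step 1: stack=$ S  input=b e b b b $  — expand S → b J R
step 2: stack=$ R J b  input=b e b b b $  — match b
step 3: stack=$ R J  input=e b b b $  — expand J → epsilon
step 4: stack=$ R  input=e b b b $  — expand R → e b J
step 5: stack=$ J b e  input=e b b b $  — match e
step 6: stack=$ J b  input=b b b $  — match b
step 7: stack=$ J  input=b b $  — expand J → b
step 8: stack=$ b  input=b b $  — match b
step 9: stack=$  input=b $  — error: stack empty but input remains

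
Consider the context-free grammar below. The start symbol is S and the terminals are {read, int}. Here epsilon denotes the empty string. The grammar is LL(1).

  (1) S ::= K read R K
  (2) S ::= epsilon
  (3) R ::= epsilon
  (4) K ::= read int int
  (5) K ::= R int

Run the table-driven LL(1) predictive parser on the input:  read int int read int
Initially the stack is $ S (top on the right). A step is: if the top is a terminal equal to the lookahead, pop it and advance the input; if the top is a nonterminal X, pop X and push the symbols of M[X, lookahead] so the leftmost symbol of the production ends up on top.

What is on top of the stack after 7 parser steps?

step 1: stack=$ S  input=read int int read int $  — expand S ::= K read R K
step 2: stack=$ K R read K  input=read int int read int $  — expand K ::= read int int
step 3: stack=$ K R read int int read  input=read int int read int $  — match read
step 4: stack=$ K R read int int  input=int int read int $  — match int
step 5: stack=$ K R read int  input=int read int $  — match int
step 6: stack=$ K R read  input=read int $  — match read
step 7: stack=$ K R  input=int $  — expand R ::= epsilon
Stack after step 7: $ K (top = K).

K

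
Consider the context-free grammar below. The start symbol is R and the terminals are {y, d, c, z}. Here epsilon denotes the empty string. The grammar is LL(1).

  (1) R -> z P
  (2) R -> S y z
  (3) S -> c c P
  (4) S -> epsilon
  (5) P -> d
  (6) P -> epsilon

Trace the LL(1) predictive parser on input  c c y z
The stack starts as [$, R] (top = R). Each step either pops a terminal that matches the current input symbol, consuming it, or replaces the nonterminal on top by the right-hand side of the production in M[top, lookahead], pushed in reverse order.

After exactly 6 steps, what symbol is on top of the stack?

     Stack        Input      Action
  1  $ R          c c y z $  expand R -> S y z
  2  $ z y S      c c y z $  expand S -> c c P
  3  $ z y P c c  c c y z $  match c
  4  $ z y P c    c y z $    match c
  5  $ z y P      y z $      expand P -> epsilon
  6  $ z y        y z $      match y
Stack after step 6: $ z (top = z).

z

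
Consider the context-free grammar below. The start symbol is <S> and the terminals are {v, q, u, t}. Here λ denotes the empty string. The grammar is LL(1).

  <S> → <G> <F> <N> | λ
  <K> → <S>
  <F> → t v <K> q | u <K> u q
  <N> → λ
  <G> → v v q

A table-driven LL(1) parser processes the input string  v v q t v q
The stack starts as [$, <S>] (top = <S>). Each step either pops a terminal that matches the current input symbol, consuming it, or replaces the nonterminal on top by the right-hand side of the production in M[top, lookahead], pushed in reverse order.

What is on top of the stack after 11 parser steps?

      Stack            Input          Action
   1  $ <S>            v v q t v q $  expand <S> → <G> <F> <N>
   2  $ <N> <F> <G>    v v q t v q $  expand <G> → v v q
   3  $ <N> <F> q v v  v v q t v q $  match v
   4  $ <N> <F> q v    v q t v q $    match v
   5  $ <N> <F> q      q t v q $      match q
   6  $ <N> <F>        t v q $        expand <F> → t v <K> q
   7  $ <N> q <K> v t  t v q $        match t
   8  $ <N> q <K> v    v q $          match v
   9  $ <N> q <K>      q $            expand <K> → <S>
  10  $ <N> q <S>      q $            expand <S> → λ
  11  $ <N> q          q $            match q
Stack after step 11: $ <N> (top = <N>).

<N>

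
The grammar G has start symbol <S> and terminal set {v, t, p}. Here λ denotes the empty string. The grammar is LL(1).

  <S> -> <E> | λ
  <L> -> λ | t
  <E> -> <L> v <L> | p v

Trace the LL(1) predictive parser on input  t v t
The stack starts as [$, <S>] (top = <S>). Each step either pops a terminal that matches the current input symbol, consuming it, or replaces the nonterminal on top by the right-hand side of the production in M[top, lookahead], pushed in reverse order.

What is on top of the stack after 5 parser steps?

<L>

     Stack        Input    Action
  1  $ <S>        t v t $  expand <S> -> <E>
  2  $ <E>        t v t $  expand <E> -> <L> v <L>
  3  $ <L> v <L>  t v t $  expand <L> -> t
  4  $ <L> v t    t v t $  match t
  5  $ <L> v      v t $    match v
Stack after step 5: $ <L> (top = <L>).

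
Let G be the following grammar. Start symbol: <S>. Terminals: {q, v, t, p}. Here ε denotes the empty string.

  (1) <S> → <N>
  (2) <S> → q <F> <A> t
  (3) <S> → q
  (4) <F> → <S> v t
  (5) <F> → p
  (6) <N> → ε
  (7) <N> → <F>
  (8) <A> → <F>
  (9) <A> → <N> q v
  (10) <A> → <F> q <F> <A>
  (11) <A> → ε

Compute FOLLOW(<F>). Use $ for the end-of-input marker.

{$, p, q, t, v}

FIRST(<S>): from <S>→<N> we get {ε, p, q, v}; from <S>→q <F> <A> t we get {q}; from <S>→q we get {q}. So FIRST(<S>) = {ε, p, q, v}.
FIRST(<F>): from <F>→<S> v t we get {p, q, v}; from <F>→p we get {p}. So FIRST(<F>) = {p, q, v}.
FIRST(<N>): from <N>→ε we get {ε}; from <N>→<F> we get {p, q, v}. So FIRST(<N>) = {ε, p, q, v}.
FIRST(<A>): from <A>→<F> we get {p, q, v}; from <A>→<N> q v we get {p, q, v}; from <A>→<F> q <F> <A> we get {p, q, v}; from <A>→ε we get {ε}. So FIRST(<A>) = {ε, p, q, v}.
FOLLOW(<S>) includes $ since <S> is the start symbol.
FOLLOW(<S>): in <F>→<S> v t, <S> is followed by v t with FIRST {v}. Thus FOLLOW(<S>) = {$, v}.
FOLLOW(<N>): in <S>→<N>, the suffix after <N> is empty, so FOLLOW(<N>) ⊇ FOLLOW(<S>) = {$, v}; in <A>→<N> q v, <N> is followed by q v with FIRST {q}. Thus FOLLOW(<N>) = {$, q, v}.
FOLLOW(<A>): in <S>→q <F> <A> t, <A> is followed by t with FIRST {t}; in <A>→<F> q <F> <A>, the suffix after <A> is empty (adds nothing new). Thus FOLLOW(<A>) = {t}.
FOLLOW(<F>): in <S>→q <F> <A> t, <F> is followed by <A> t with FIRST {p, q, t, v}; in <N>→<F>, the suffix after <F> is empty, so FOLLOW(<F>) ⊇ FOLLOW(<N>) = {$, q, v}; in <A>→<F>, the suffix after <F> is empty, so FOLLOW(<F>) ⊇ FOLLOW(<A>) = {t}; in <A>→<F> q <F> <A> (occurrence 1), <F> is followed by q <F> <A> with FIRST {q}; in <A>→<F> q <F> <A> (occurrence 2), <F> is followed by <A> with FIRST {ε, p, q, v}; in <A>→<F> q <F> <A> (occurrence 2), the suffix after <F> is nullable, so FOLLOW(<F>) ⊇ FOLLOW(<A>) = {t}. Thus FOLLOW(<F>) = {$, p, q, t, v}.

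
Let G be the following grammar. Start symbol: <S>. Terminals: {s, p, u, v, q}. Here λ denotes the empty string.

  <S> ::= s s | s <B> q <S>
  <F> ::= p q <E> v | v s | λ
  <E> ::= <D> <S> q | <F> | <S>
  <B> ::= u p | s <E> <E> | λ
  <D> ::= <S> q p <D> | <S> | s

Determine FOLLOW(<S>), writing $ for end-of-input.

FIRST(<S>): from <S>::=s s we get {s}; from <S>::=s <B> q <S> we get {s}. So FIRST(<S>) = {s}.
FIRST(<F>): from <F>::=p q <E> v we get {p}; from <F>::=v s we get {v}; from <F>::=λ we get {λ}. So FIRST(<F>) = {λ, p, v}.
FIRST(<B>): from <B>::=u p we get {u}; from <B>::=s <E> <E> we get {s}; from <B>::=λ we get {λ}. So FIRST(<B>) = {λ, s, u}.
FIRST(<D>): from <D>::=<S> q p <D> we get {s}; from <D>::=<S> we get {s}; from <D>::=s we get {s}. So FIRST(<D>) = {s}.
FIRST(<E>): from <E>::=<D> <S> q we get {s}; from <E>::=<F> we get {λ, p, v}; from <E>::=<S> we get {s}. So FIRST(<E>) = {λ, p, s, v}.
FOLLOW(<S>) includes $ since <S> is the start symbol.
FOLLOW(<B>): in <S>::=s <B> q <S>, <B> is followed by q <S> with FIRST {q}. Thus FOLLOW(<B>) = {q}.
FOLLOW(<E>): in <F>::=p q <E> v, <E> is followed by v with FIRST {v}; in <B>::=s <E> <E> (occurrence 1), <E> is followed by <E> with FIRST {λ, p, s, v}; in <B>::=s <E> <E> (occurrence 1), the suffix after <E> is nullable, so FOLLOW(<E>) ⊇ FOLLOW(<B>) = {q}; in <B>::=s <E> <E> (occurrence 2), the suffix after <E> is empty, so FOLLOW(<E>) ⊇ FOLLOW(<B>) = {q}. Thus FOLLOW(<E>) = {p, q, s, v}.
FOLLOW(<F>): in <E>::=<F>, the suffix after <F> is empty, so FOLLOW(<F>) ⊇ FOLLOW(<E>) = {p, q, s, v}. Thus FOLLOW(<F>) = {p, q, s, v}.
FOLLOW(<D>): in <E>::=<D> <S> q, <D> is followed by <S> q with FIRST {s}; in <D>::=<S> q p <D>, the suffix after <D> is empty (adds nothing new). Thus FOLLOW(<D>) = {s}.
FOLLOW(<S>): in <S>::=s <B> q <S>, the suffix after <S> is empty (adds nothing new); in <E>::=<D> <S> q, <S> is followed by q with FIRST {q}; in <E>::=<S>, the suffix after <S> is empty, so FOLLOW(<S>) ⊇ FOLLOW(<E>) = {p, q, s, v}; in <D>::=<S> q p <D>, <S> is followed by q p <D> with FIRST {q}; in <D>::=<S>, the suffix after <S> is empty, so FOLLOW(<S>) ⊇ FOLLOW(<D>) = {s}. Thus FOLLOW(<S>) = {$, p, q, s, v}.

{$, p, q, s, v}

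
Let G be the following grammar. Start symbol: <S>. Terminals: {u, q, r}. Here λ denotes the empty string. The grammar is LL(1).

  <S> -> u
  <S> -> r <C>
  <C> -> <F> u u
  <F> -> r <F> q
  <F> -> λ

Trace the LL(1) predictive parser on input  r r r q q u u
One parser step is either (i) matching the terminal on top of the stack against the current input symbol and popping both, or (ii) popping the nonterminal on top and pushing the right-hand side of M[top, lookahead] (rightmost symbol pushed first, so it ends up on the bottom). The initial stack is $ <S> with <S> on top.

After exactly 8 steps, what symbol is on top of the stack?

q

step 1: stack=$ <S>  input=r r r q q u u $  — expand <S> -> r <C>
step 2: stack=$ <C> r  input=r r r q q u u $  — match r
step 3: stack=$ <C>  input=r r q q u u $  — expand <C> -> <F> u u
step 4: stack=$ u u <F>  input=r r q q u u $  — expand <F> -> r <F> q
step 5: stack=$ u u q <F> r  input=r r q q u u $  — match r
step 6: stack=$ u u q <F>  input=r q q u u $  — expand <F> -> r <F> q
step 7: stack=$ u u q q <F> r  input=r q q u u $  — match r
step 8: stack=$ u u q q <F>  input=q q u u $  — expand <F> -> λ
Stack after step 8: $ u u q q (top = q).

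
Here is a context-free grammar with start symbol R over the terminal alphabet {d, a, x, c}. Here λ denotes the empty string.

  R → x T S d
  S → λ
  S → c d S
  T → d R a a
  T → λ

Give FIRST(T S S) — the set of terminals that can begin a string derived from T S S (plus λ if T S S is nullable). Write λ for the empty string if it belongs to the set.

{λ, c, d}

FIRST(R) = {x}
FIRST(S) = {λ, c}
FIRST(T) = {λ, d}
FIRST(T S S): take FIRST of each symbol in turn, carrying on past any symbol whose FIRST contains λ; result {λ, c, d}.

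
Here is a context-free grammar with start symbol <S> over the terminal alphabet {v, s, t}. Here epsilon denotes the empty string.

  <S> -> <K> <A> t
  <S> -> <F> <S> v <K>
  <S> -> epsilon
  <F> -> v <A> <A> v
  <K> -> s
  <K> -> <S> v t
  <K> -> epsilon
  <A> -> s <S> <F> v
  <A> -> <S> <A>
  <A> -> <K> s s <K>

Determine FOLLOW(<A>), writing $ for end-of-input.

{s, t, v}

FIRST(<F>) = {v}
FIRST(<S>) = {epsilon, s, v}  (via <K> <A> t, <F> <S> v <K>)
FIRST(<K>) = {epsilon, s, v}  (via <S> v t)
FIRST(<A>) = {s, v}  (via <S> <A>, <K> s s <K>)
FOLLOW(<S>) includes $ since <S> is the start symbol.
FOLLOW(<S>): in <S>-><F> <S> v <K>, <S> is followed by v <K> with FIRST {v}; in <K>-><S> v t, <S> is followed by v t with FIRST {v}; in <A>->s <S> <F> v, <S> is followed by <F> v with FIRST {v}; in <A>-><S> <A>, <S> is followed by <A> with FIRST {s, v}. Thus FOLLOW(<S>) = {$, s, v}.
FOLLOW(<F>): in <S>-><F> <S> v <K>, <F> is followed by <S> v <K> with FIRST {s, v}; in <A>->s <S> <F> v, <F> is followed by v with FIRST {v}. Thus FOLLOW(<F>) = {s, v}.
FOLLOW(<A>): in <S>-><K> <A> t, <A> is followed by t with FIRST {t}; in <F>->v <A> <A> v (occurrence 1), <A> is followed by <A> v with FIRST {s, v}; in <F>->v <A> <A> v (occurrence 2), <A> is followed by v with FIRST {v}; in <A>-><S> <A>, the suffix after <A> is empty (adds nothing new). Thus FOLLOW(<A>) = {s, t, v}.
FOLLOW(<K>): in <S>-><K> <A> t, <K> is followed by <A> t with FIRST {s, v}; in <S>-><F> <S> v <K>, the suffix after <K> is empty, so FOLLOW(<K>) ⊇ FOLLOW(<S>) = {$, s, v}; in <A>-><K> s s <K> (occurrence 1), <K> is followed by s s <K> with FIRST {s}; in <A>-><K> s s <K> (occurrence 2), the suffix after <K> is empty, so FOLLOW(<K>) ⊇ FOLLOW(<A>) = {s, t, v}. Thus FOLLOW(<K>) = {$, s, t, v}.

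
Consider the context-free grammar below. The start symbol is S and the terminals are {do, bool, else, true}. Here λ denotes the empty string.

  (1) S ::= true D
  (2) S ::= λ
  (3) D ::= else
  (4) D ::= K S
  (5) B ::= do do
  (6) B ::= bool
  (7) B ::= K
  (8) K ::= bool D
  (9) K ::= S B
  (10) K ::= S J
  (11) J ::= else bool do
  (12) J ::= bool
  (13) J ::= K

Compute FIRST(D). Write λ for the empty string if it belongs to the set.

FIRST(S): from S::=true D we get {true}; from S::=λ we get {λ}. So FIRST(S) = {λ, true}.
FIRST(D): from D::=else we get {else}; from D::=K S we get {bool, do, else, true}. So FIRST(D) = {bool, do, else, true}.
FIRST(B): from B::=do do we get {do}; from B::=bool we get {bool}; from B::=K we get {bool, do, else, true}. So FIRST(B) = {bool, do, else, true}.
FIRST(K): from K::=bool D we get {bool}; from K::=S B we get {bool, do, else, true}; from K::=S J we get {bool, do, else, true}. So FIRST(K) = {bool, do, else, true}.
FIRST(J): from J::=else bool do we get {else}; from J::=bool we get {bool}; from J::=K we get {bool, do, else, true}. So FIRST(J) = {bool, do, else, true}.

{bool, do, else, true}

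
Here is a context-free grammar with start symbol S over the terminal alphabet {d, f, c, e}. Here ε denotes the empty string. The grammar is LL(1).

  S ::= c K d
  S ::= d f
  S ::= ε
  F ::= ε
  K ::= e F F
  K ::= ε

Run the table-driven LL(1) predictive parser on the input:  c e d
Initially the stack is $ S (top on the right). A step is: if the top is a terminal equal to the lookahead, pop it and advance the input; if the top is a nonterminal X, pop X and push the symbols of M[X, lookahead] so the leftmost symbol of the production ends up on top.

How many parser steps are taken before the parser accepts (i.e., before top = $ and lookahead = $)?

     Stack      Input    Action
  1  $ S        c e d $  expand S ::= c K d
  2  $ d K c    c e d $  match c
  3  $ d K      e d $    expand K ::= e F F
  4  $ d F F e  e d $    match e
  5  $ d F F    d $      expand F ::= ε
  6  $ d F      d $      expand F ::= ε
  7  $ d        d $      match d
Accept reached after 7 steps.

7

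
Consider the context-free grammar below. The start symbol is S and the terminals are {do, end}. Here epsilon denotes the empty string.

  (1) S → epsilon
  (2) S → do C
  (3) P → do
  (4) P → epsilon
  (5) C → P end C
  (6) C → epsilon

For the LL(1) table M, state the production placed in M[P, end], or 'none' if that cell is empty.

FIRST(S): from S→epsilon we get {epsilon}; from S→do C we get {do}. So FIRST(S) = {epsilon, do}.
FIRST(P): from P→do we get {do}; from P→epsilon we get {epsilon}. So FIRST(P) = {epsilon, do}.
FIRST(C): from C→P end C we get {do, end}; from C→epsilon we get {epsilon}. So FIRST(C) = {epsilon, do, end}.
FOLLOW(S) includes $ since S is the start symbol.
FOLLOW(P): in C→P end C, P is followed by end C with FIRST {end}. Thus FOLLOW(P) = {end}.
For P → do: FIRST(do) = {do}, so it goes in M[P, t] for t ∈ {do}.
For P → epsilon: FIRST(epsilon) = {epsilon}, so it goes in M[P, t] for t ∈ {}; since epsilon ∈ FIRST, also for every t ∈ FOLLOW(P) = {end}.

P → epsilon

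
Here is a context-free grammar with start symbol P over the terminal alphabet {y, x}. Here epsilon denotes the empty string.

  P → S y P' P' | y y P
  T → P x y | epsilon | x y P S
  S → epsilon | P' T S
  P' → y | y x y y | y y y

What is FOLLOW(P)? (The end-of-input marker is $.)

FIRST(P') = {y}
FIRST(S) = {epsilon, y}  (via P' T S)
FIRST(P) = {y}  (via S y P' P')
FIRST(T) = {epsilon, x, y}  (via P x y)
FOLLOW(P) includes $ since P is the start symbol.
FOLLOW(P): in P→y y P, the suffix after P is empty (adds nothing new); in T→P x y, P is followed by x y with FIRST {x}; in T→x y P S, P is followed by S with FIRST {epsilon, y}; in T→x y P S, the suffix after P is nullable, so FOLLOW(P) ⊇ FOLLOW(T) = {y}. Thus FOLLOW(P) = {$, x, y}.
FOLLOW(T): in S→P' T S, T is followed by S with FIRST {epsilon, y}; in S→P' T S, the suffix after T is nullable, so FOLLOW(T) ⊇ FOLLOW(S) = {y}. Thus FOLLOW(T) = {y}.
FOLLOW(S): in P→S y P' P', S is followed by y P' P' with FIRST {y}; in T→x y P S, the suffix after S is empty, so FOLLOW(S) ⊇ FOLLOW(T) = {y}; in S→P' T S, the suffix after S is empty (adds nothing new). Thus FOLLOW(S) = {y}.
FOLLOW(P'): in P→S y P' P' (occurrence 1), P' is followed by P' with FIRST {y}; in P→S y P' P' (occurrence 2), the suffix after P' is empty, so FOLLOW(P') ⊇ FOLLOW(P) = {$, x, y}; in S→P' T S, P' is followed by T S with FIRST {epsilon, x, y}; in S→P' T S, the suffix after P' is nullable, so FOLLOW(P') ⊇ FOLLOW(S) = {y}. Thus FOLLOW(P') = {$, x, y}.

{$, x, y}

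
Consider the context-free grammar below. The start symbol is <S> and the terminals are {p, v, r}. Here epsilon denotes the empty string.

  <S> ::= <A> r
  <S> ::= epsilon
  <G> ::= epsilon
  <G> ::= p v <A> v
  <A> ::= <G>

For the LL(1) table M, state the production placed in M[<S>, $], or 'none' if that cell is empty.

FIRST(<G>): from <G>::=epsilon we get {epsilon}; from <G>::=p v <A> v we get {p}. So FIRST(<G>) = {epsilon, p}.
FIRST(<A>): from <A>::=<G> we get {epsilon, p}. So FIRST(<A>) = {epsilon, p}.
FIRST(<S>): from <S>::=<A> r we get {p, r}; from <S>::=epsilon we get {epsilon}. So FIRST(<S>) = {epsilon, p, r}.
FOLLOW(<S>) includes $ since <S> is the start symbol.
FOLLOW(<S>): <S> appears on no right-hand side. Thus FOLLOW(<S>) = {$}.
For <S> ::= <A> r: FIRST(<A> r) = {p, r}, so it goes in M[<S>, t] for t ∈ {p, r}.
For <S> ::= epsilon: FIRST(epsilon) = {epsilon}, so it goes in M[<S>, t] for t ∈ {}; since epsilon ∈ FIRST, also for every t ∈ FOLLOW(<S>) = {$}.

<S> ::= epsilon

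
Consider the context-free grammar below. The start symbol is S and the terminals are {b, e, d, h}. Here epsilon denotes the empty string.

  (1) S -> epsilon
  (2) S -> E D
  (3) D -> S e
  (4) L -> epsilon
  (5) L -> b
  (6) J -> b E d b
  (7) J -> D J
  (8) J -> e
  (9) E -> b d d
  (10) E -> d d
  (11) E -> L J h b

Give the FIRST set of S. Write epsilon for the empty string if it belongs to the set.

{epsilon, b, d, e}

FIRST(L) = {epsilon, b}
FIRST(S) = {epsilon, b, d, e}  (via E D)
FIRST(D) = {b, d, e}  (via S e)
FIRST(J) = {b, d, e}  (via D J)
FIRST(E) = {b, d, e}  (via L J h b)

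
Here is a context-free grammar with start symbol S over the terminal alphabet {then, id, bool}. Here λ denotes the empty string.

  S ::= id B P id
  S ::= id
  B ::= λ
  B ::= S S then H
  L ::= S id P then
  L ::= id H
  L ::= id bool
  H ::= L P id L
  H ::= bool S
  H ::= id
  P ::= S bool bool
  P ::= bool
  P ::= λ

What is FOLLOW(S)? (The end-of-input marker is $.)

{$, bool, id, then}

FIRST(S) = {id}
FIRST(B) = {λ, id}  (via S S then H)
FIRST(L) = {id}  (via S id P then)
FIRST(P) = {λ, bool, id}  (via S bool bool)
FIRST(H) = {bool, id}  (via L P id L)
FOLLOW(S) includes $ since S is the start symbol.
FOLLOW(B): in S::=id B P id, B is followed by P id with FIRST {bool, id}. Thus FOLLOW(B) = {bool, id}.
FOLLOW(P): in S::=id B P id, P is followed by id with FIRST {id}; in L::=S id P then, P is followed by then with FIRST {then}; in H::=L P id L, P is followed by id L with FIRST {id}. Thus FOLLOW(P) = {id, then}.
FOLLOW(S): in B::=S S then H (occurrence 1), S is followed by S then H with FIRST {id}; in B::=S S then H (occurrence 2), S is followed by then H with FIRST {then}; in L::=S id P then, S is followed by id P then with FIRST {id}; in H::=bool S, the suffix after S is empty, so FOLLOW(S) ⊇ FOLLOW(H) = {bool, id}; in P::=S bool bool, S is followed by bool bool with FIRST {bool}. Thus FOLLOW(S) = {$, bool, id, then}.
FOLLOW(L): in H::=L P id L (occurrence 1), L is followed by P id L with FIRST {bool, id}; in H::=L P id L (occurrence 2), the suffix after L is empty, so FOLLOW(L) ⊇ FOLLOW(H) = {bool, id}. Thus FOLLOW(L) = {bool, id}.
FOLLOW(H): in B::=S S then H, the suffix after H is empty, so FOLLOW(H) ⊇ FOLLOW(B) = {bool, id}; in L::=id H, the suffix after H is empty, so FOLLOW(H) ⊇ FOLLOW(L) = {bool, id}. Thus FOLLOW(H) = {bool, id}.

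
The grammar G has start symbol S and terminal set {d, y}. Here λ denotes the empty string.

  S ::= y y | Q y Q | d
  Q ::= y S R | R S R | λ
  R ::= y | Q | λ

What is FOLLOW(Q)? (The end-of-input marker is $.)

{$, d, y}

FIRST(S) = {d, y}  (via Q y Q)
FIRST(Q) = {λ, d, y}  (via R S R)
FIRST(R) = {λ, d, y}  (via Q)
FOLLOW(S) includes $ since S is the start symbol.
FOLLOW(S): in Q::=y S R, S is followed by R with FIRST {λ, d, y}; in Q::=y S R, the suffix after S is nullable, so FOLLOW(S) ⊇ FOLLOW(Q) = {$, d, y}; in Q::=R S R, S is followed by R with FIRST {λ, d, y}; in Q::=R S R, the suffix after S is nullable, so FOLLOW(S) ⊇ FOLLOW(Q) = {$, d, y}. Thus FOLLOW(S) = {$, d, y}.
FOLLOW(Q): in S::=Q y Q (occurrence 1), Q is followed by y Q with FIRST {y}; in S::=Q y Q (occurrence 2), the suffix after Q is empty, so FOLLOW(Q) ⊇ FOLLOW(S) = {$, d, y}; in R::=Q, the suffix after Q is empty, so FOLLOW(Q) ⊇ FOLLOW(R) = {$, d, y}. Thus FOLLOW(Q) = {$, d, y}.
FOLLOW(R): in Q::=y S R, the suffix after R is empty, so FOLLOW(R) ⊇ FOLLOW(Q) = {$, d, y}; in Q::=R S R (occurrence 1), R is followed by S R with FIRST {d, y}; in Q::=R S R (occurrence 2), the suffix after R is empty, so FOLLOW(R) ⊇ FOLLOW(Q) = {$, d, y}. Thus FOLLOW(R) = {$, d, y}.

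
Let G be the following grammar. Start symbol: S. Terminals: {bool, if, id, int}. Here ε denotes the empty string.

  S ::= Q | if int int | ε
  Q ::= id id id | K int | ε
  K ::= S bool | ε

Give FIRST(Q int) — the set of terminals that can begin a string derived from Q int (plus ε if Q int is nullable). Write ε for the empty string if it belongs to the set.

FIRST(S) = {ε, bool, id, if, int}  (via Q)
FIRST(K) = {ε, bool, id, if, int}  (via S bool)
FIRST(Q) = {ε, bool, id, if, int}  (via K int)
FIRST(Q int): take FIRST of each symbol in turn, carrying on past any symbol whose FIRST contains ε; result {bool, id, if, int}.

{bool, id, if, int}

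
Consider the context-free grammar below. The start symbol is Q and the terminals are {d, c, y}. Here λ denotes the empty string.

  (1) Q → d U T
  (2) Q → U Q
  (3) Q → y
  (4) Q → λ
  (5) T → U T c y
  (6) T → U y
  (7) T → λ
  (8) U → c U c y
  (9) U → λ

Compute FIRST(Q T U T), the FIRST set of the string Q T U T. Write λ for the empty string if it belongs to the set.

{λ, c, d, y}

FIRST(U) = {λ, c}
FIRST(Q) = {λ, c, d, y}  (via U Q)
FIRST(T) = {λ, c, y}  (via U T c y, U y)
FIRST(Q T U T): take FIRST of each symbol in turn, carrying on past any symbol whose FIRST contains λ; result {λ, c, d, y}.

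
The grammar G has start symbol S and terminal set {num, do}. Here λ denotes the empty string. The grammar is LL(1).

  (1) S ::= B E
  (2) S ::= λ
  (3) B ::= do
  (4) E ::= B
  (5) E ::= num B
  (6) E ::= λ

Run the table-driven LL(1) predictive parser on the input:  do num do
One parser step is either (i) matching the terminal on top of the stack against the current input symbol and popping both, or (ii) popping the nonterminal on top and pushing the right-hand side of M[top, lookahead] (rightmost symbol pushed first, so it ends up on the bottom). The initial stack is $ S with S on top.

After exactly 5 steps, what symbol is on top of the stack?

B

     Stack    Input        Action
  1  $ S      do num do $  expand S ::= B E
  2  $ E B    do num do $  expand B ::= do
  3  $ E do   do num do $  match do
  4  $ E      num do $     expand E ::= num B
  5  $ B num  num do $     match num
Stack after step 5: $ B (top = B).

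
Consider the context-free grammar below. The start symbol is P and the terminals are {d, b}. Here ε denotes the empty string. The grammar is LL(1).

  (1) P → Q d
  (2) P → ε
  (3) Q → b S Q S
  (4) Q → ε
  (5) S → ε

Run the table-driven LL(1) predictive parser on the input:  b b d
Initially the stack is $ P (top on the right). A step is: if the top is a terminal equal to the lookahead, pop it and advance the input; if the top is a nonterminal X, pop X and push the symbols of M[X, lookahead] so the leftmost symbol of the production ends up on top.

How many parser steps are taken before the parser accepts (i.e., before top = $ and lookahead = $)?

step 1: stack=$ P  input=b b d $  — expand P → Q d
step 2: stack=$ d Q  input=b b d $  — expand Q → b S Q S
step 3: stack=$ d S Q S b  input=b b d $  — match b
step 4: stack=$ d S Q S  input=b d $  — expand S → ε
step 5: stack=$ d S Q  input=b d $  — expand Q → b S Q S
step 6: stack=$ d S S Q S b  input=b d $  — match b
step 7: stack=$ d S S Q S  input=d $  — expand S → ε
step 8: stack=$ d S S Q  input=d $  — expand Q → ε
step 9: stack=$ d S S  input=d $  — expand S → ε
step 10: stack=$ d S  input=d $  — expand S → ε
step 11: stack=$ d  input=d $  — match d
Accept reached after 11 steps.

11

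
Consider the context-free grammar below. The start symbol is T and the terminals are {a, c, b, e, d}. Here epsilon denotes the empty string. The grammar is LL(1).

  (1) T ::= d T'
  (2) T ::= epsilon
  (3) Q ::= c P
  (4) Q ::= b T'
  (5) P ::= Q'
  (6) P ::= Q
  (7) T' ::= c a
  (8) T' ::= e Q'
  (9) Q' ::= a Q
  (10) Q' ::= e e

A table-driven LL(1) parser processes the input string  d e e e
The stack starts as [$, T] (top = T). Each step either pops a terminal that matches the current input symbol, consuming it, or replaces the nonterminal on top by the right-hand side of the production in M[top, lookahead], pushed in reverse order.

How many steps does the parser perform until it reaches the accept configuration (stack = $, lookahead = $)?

7

     Stack   Input      Action
  1  $ T     d e e e $  expand T ::= d T'
  2  $ T' d  d e e e $  match d
  3  $ T'    e e e $    expand T' ::= e Q'
  4  $ Q' e  e e e $    match e
  5  $ Q'    e e $      expand Q' ::= e e
  6  $ e e   e e $      match e
  7  $ e     e $        match e
Accept reached after 7 steps.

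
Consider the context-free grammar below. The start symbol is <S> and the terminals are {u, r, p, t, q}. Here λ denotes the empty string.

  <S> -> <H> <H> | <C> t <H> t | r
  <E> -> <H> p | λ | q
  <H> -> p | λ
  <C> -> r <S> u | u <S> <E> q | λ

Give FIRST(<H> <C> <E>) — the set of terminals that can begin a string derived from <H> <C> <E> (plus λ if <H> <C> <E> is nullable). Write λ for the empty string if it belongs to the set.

FIRST(<H>) = {λ, p}
FIRST(<C>) = {λ, r, u}
FIRST(<S>) = {λ, p, r, t, u}  (via <H> <H>, <C> t <H> t)
FIRST(<E>) = {λ, p, q}  (via <H> p)
FIRST(<H> <C> <E>): take FIRST of each symbol in turn, carrying on past any symbol whose FIRST contains λ; result {λ, p, q, r, u}.

{λ, p, q, r, u}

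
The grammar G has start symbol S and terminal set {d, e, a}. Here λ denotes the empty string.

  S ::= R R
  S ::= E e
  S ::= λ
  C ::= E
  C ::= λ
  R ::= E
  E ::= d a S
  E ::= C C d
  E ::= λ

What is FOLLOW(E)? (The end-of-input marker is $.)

{$, d, e}

FIRST(S): from S::=R R we get {λ, d}; from S::=E e we get {d, e}; from S::=λ we get {λ}. So FIRST(S) = {λ, d, e}.
FIRST(C): from C::=E we get {λ, d}; from C::=λ we get {λ}. So FIRST(C) = {λ, d}.
FIRST(E): from E::=d a S we get {d}; from E::=C C d we get {d}; from E::=λ we get {λ}. So FIRST(E) = {λ, d}.
FIRST(R): from R::=E we get {λ, d}. So FIRST(R) = {λ, d}.
FOLLOW(S) includes $ since S is the start symbol.
FOLLOW(C): in E::=C C d (occurrence 1), C is followed by C d with FIRST {d}; in E::=C C d (occurrence 2), C is followed by d with FIRST {d}. Thus FOLLOW(C) = {d}.
FOLLOW(S): in E::=d a S, the suffix after S is empty, so FOLLOW(S) ⊇ FOLLOW(E) = {$, d, e}. Thus FOLLOW(S) = {$, d, e}.
FOLLOW(R): in S::=R R (occurrence 1), R is followed by R with FIRST {λ, d}; in S::=R R (occurrence 1), the suffix after R is nullable, so FOLLOW(R) ⊇ FOLLOW(S) = {$, d, e}; in S::=R R (occurrence 2), the suffix after R is empty, so FOLLOW(R) ⊇ FOLLOW(S) = {$, d, e}. Thus FOLLOW(R) = {$, d, e}.
FOLLOW(E): in S::=E e, E is followed by e with FIRST {e}; in C::=E, the suffix after E is empty, so FOLLOW(E) ⊇ FOLLOW(C) = {d}; in R::=E, the suffix after E is empty, so FOLLOW(E) ⊇ FOLLOW(R) = {$, d, e}. Thus FOLLOW(E) = {$, d, e}.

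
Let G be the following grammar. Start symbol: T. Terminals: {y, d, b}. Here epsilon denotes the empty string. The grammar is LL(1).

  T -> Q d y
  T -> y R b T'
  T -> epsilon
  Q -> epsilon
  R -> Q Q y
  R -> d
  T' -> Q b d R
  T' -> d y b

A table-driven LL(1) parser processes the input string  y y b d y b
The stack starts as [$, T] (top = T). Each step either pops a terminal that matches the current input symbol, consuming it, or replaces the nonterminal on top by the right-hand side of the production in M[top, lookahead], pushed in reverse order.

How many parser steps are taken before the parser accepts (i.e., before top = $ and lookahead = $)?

      Stack         Input          Action
   1  $ T           y y b d y b $  expand T -> y R b T'
   2  $ T' b R y    y y b d y b $  match y
   3  $ T' b R      y b d y b $    expand R -> Q Q y
   4  $ T' b y Q Q  y b d y b $    expand Q -> epsilon
   5  $ T' b y Q    y b d y b $    expand Q -> epsilon
   6  $ T' b y      y b d y b $    match y
   7  $ T' b        b d y b $      match b
   8  $ T'          d y b $        expand T' -> d y b
   9  $ b y d       d y b $        match d
  10  $ b y         y b $          match y
  11  $ b           b $            match b
Accept reached after 11 steps.

11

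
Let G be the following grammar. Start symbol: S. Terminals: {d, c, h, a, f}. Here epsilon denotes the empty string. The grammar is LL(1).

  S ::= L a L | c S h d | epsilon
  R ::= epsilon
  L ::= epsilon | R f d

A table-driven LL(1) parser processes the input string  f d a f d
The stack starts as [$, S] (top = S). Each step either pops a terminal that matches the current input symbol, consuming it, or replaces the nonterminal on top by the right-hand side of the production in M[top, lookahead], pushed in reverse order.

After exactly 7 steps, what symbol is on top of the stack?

R

     Stack        Input        Action
  1  $ S          f d a f d $  expand S ::= L a L
  2  $ L a L      f d a f d $  expand L ::= R f d
  3  $ L a d f R  f d a f d $  expand R ::= epsilon
  4  $ L a d f    f d a f d $  match f
  5  $ L a d      d a f d $    match d
  6  $ L a        a f d $      match a
  7  $ L          f d $        expand L ::= R f d
Stack after step 7: $ d f R (top = R).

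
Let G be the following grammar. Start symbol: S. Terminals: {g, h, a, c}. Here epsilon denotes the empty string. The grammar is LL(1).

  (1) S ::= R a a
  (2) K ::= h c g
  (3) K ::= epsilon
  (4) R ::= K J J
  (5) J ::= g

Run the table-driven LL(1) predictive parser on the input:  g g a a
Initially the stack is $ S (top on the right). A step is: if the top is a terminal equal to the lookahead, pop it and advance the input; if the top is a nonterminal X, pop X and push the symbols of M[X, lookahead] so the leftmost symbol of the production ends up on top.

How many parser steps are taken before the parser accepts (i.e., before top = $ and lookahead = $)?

9

     Stack        Input      Action
  1  $ S          g g a a $  expand S ::= R a a
  2  $ a a R      g g a a $  expand R ::= K J J
  3  $ a a J J K  g g a a $  expand K ::= epsilon
  4  $ a a J J    g g a a $  expand J ::= g
  5  $ a a J g    g g a a $  match g
  6  $ a a J      g a a $    expand J ::= g
  7  $ a a g      g a a $    match g
  8  $ a a        a a $      match a
  9  $ a          a $        match a
Accept reached after 9 steps.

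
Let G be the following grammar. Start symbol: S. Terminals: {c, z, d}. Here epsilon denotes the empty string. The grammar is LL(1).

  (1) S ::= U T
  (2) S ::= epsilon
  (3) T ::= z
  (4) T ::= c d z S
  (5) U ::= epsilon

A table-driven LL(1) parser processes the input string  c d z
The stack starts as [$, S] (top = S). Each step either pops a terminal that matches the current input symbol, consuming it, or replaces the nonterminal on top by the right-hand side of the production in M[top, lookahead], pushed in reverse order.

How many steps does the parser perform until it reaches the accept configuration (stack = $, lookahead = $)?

step 1: stack=$ S  input=c d z $  — expand S ::= U T
step 2: stack=$ T U  input=c d z $  — expand U ::= epsilon
step 3: stack=$ T  input=c d z $  — expand T ::= c d z S
step 4: stack=$ S z d c  input=c d z $  — match c
step 5: stack=$ S z d  input=d z $  — match d
step 6: stack=$ S z  input=z $  — match z
step 7: stack=$ S  input=$  — expand S ::= epsilon
Accept reached after 7 steps.

7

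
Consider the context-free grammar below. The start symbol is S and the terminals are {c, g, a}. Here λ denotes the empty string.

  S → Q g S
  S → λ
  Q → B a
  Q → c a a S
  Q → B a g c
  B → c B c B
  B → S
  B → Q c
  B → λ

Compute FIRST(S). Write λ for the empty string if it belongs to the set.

{λ, a, c}

FIRST(S) = {λ, a, c}  (via Q g S)
FIRST(Q) = {a, c}  (via B a, B a g c)
FIRST(B) = {λ, a, c}  (via S, Q c)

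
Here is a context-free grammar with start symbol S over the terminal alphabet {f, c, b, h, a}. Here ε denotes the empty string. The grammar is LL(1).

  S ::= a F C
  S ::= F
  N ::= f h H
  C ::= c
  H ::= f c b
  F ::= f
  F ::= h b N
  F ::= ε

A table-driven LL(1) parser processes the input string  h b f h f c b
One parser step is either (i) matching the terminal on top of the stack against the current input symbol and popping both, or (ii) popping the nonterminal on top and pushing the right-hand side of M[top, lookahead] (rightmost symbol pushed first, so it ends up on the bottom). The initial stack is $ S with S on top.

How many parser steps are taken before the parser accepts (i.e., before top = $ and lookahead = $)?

step 1: stack=$ S  input=h b f h f c b $  — expand S ::= F
step 2: stack=$ F  input=h b f h f c b $  — expand F ::= h b N
step 3: stack=$ N b h  input=h b f h f c b $  — match h
step 4: stack=$ N b  input=b f h f c b $  — match b
step 5: stack=$ N  input=f h f c b $  — expand N ::= f h H
step 6: stack=$ H h f  input=f h f c b $  — match f
step 7: stack=$ H h  input=h f c b $  — match h
step 8: stack=$ H  input=f c b $  — expand H ::= f c b
step 9: stack=$ b c f  input=f c b $  — match f
step 10: stack=$ b c  input=c b $  — match c
step 11: stack=$ b  input=b $  — match b
Accept reached after 11 steps.

11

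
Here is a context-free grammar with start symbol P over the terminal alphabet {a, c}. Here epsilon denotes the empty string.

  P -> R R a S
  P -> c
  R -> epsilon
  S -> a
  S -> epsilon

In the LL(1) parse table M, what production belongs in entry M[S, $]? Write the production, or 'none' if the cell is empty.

FIRST(R) = {epsilon}
FIRST(S) = {epsilon, a}
FIRST(P) = {a, c}  (via R R a S)
FOLLOW(P) includes $ since P is the start symbol.
FOLLOW(P): P appears on no right-hand side. Thus FOLLOW(P) = {$}.
FOLLOW(S): in P->R R a S, the suffix after S is empty, so FOLLOW(S) ⊇ FOLLOW(P) = {$}. Thus FOLLOW(S) = {$}.
For S -> a: FIRST(a) = {a}, so it goes in M[S, t] for t ∈ {a}.
For S -> epsilon: FIRST(epsilon) = {epsilon}, so it goes in M[S, t] for t ∈ {}; since epsilon ∈ FIRST, also for every t ∈ FOLLOW(S) = {$}.

S -> epsilon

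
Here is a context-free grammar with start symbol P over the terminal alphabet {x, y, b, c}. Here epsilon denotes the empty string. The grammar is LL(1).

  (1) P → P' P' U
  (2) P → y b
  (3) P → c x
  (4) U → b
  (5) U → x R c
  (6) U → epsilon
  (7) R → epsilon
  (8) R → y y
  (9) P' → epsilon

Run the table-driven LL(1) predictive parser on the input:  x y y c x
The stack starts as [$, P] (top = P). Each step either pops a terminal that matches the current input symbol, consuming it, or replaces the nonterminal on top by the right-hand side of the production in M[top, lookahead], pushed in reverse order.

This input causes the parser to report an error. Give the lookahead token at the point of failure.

      Stack      Input        Action
   1  $ P        x y y c x $  expand P → P' P' U
   2  $ U P' P'  x y y c x $  expand P' → epsilon
   3  $ U P'     x y y c x $  expand P' → epsilon
   4  $ U        x y y c x $  expand U → x R c
   5  $ c R x    x y y c x $  match x
   6  $ c R      y y c x $    expand R → y y
   7  $ c y y    y y c x $    match y
   8  $ c y      y c x $      match y
   9  $ c        c x $        match c
  10  $          x $          error: stack empty but input remains

x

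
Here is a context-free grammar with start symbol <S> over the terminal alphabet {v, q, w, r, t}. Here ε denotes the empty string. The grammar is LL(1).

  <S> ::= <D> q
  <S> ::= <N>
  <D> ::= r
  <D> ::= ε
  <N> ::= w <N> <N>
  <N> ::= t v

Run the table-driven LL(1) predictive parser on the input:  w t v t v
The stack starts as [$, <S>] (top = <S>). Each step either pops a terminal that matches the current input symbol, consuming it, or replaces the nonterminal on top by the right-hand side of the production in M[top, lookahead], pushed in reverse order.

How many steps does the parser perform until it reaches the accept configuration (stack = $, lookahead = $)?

step 1: stack=$ <S>  input=w t v t v $  — expand <S> ::= <N>
step 2: stack=$ <N>  input=w t v t v $  — expand <N> ::= w <N> <N>
step 3: stack=$ <N> <N> w  input=w t v t v $  — match w
step 4: stack=$ <N> <N>  input=t v t v $  — expand <N> ::= t v
step 5: stack=$ <N> v t  input=t v t v $  — match t
step 6: stack=$ <N> v  input=v t v $  — match v
step 7: stack=$ <N>  input=t v $  — expand <N> ::= t v
step 8: stack=$ v t  input=t v $  — match t
step 9: stack=$ v  input=v $  — match v
Accept reached after 9 steps.

9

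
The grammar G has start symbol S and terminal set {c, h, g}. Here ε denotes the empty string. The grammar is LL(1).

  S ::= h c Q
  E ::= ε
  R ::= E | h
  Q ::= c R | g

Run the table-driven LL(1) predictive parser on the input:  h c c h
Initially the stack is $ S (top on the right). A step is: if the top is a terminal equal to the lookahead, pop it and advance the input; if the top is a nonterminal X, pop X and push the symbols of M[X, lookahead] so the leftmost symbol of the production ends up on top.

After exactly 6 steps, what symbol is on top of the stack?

step 1: stack=$ S  input=h c c h $  — expand S ::= h c Q
step 2: stack=$ Q c h  input=h c c h $  — match h
step 3: stack=$ Q c  input=c c h $  — match c
step 4: stack=$ Q  input=c h $  — expand Q ::= c R
step 5: stack=$ R c  input=c h $  — match c
step 6: stack=$ R  input=h $  — expand R ::= h
Stack after step 6: $ h (top = h).

h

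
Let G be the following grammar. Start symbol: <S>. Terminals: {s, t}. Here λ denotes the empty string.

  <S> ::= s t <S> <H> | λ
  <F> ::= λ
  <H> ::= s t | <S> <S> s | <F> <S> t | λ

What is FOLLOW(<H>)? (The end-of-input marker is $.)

{$, s, t}

FIRST(<S>): from <S>::=s t <S> <H> we get {s}; from <S>::=λ we get {λ}. So FIRST(<S>) = {λ, s}.
FIRST(<F>): from <F>::=λ we get {λ}. So FIRST(<F>) = {λ}.
FIRST(<H>): from <H>::=s t we get {s}; from <H>::=<S> <S> s we get {s}; from <H>::=<F> <S> t we get {s, t}; from <H>::=λ we get {λ}. So FIRST(<H>) = {λ, s, t}.
FOLLOW(<S>) includes $ since <S> is the start symbol.
FOLLOW(<S>): in <S>::=s t <S> <H>, <S> is followed by <H> with FIRST {λ, s, t}; in <S>::=s t <S> <H>, the suffix after <S> is nullable (adds nothing new); in <H>::=<S> <S> s (occurrence 1), <S> is followed by <S> s with FIRST {s}; in <H>::=<S> <S> s (occurrence 2), <S> is followed by s with FIRST {s}; in <H>::=<F> <S> t, <S> is followed by t with FIRST {t}. Thus FOLLOW(<S>) = {$, s, t}.
FOLLOW(<F>): in <H>::=<F> <S> t, <F> is followed by <S> t with FIRST {s, t}. Thus FOLLOW(<F>) = {s, t}.
FOLLOW(<H>): in <S>::=s t <S> <H>, the suffix after <H> is empty, so FOLLOW(<H>) ⊇ FOLLOW(<S>) = {$, s, t}. Thus FOLLOW(<H>) = {$, s, t}.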